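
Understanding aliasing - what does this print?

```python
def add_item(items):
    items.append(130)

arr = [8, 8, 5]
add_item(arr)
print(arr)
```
[8, 8, 5, 130]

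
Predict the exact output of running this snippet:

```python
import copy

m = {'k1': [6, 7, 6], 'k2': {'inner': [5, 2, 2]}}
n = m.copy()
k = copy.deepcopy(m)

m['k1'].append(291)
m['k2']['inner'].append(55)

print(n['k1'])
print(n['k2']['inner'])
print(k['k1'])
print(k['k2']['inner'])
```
[6, 7, 6, 291]
[5, 2, 2, 55]
[6, 7, 6]
[5, 2, 2]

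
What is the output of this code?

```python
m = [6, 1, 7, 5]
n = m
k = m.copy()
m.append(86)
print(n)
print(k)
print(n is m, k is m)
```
[6, 1, 7, 5, 86]
[6, 1, 7, 5]
True False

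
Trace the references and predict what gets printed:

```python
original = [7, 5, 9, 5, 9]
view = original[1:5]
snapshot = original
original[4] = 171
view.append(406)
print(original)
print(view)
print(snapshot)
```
[7, 5, 9, 5, 171]
[5, 9, 5, 9, 406]
[7, 5, 9, 5, 171]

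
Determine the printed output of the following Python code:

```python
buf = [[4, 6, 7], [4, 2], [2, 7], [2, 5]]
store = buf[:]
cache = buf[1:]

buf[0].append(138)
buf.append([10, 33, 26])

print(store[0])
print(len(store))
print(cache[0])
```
[4, 6, 7, 138]
4
[4, 2]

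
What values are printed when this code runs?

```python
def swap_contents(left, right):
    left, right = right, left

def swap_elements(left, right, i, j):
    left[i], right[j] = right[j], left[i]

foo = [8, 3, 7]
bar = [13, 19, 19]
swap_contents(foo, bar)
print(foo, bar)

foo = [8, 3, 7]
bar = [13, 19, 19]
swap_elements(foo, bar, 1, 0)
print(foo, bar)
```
[8, 3, 7] [13, 19, 19]
[8, 13, 7] [3, 19, 19]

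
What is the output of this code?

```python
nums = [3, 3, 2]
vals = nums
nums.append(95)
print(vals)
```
[3, 3, 2, 95]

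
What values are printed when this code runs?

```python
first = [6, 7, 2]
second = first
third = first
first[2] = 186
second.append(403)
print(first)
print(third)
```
[6, 7, 186, 403]
[6, 7, 186, 403]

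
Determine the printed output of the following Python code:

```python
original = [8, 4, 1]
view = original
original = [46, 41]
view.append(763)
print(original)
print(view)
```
[46, 41]
[8, 4, 1, 763]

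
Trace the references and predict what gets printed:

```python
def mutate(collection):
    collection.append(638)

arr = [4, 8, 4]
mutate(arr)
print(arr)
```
[4, 8, 4, 638]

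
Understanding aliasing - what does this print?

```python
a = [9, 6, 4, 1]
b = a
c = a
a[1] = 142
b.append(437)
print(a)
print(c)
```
[9, 142, 4, 1, 437]
[9, 142, 4, 1, 437]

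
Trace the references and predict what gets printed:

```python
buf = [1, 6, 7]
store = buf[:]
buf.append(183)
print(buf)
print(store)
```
[1, 6, 7, 183]
[1, 6, 7]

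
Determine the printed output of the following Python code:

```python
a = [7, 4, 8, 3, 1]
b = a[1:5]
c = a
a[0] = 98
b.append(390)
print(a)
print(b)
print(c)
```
[98, 4, 8, 3, 1]
[4, 8, 3, 1, 390]
[98, 4, 8, 3, 1]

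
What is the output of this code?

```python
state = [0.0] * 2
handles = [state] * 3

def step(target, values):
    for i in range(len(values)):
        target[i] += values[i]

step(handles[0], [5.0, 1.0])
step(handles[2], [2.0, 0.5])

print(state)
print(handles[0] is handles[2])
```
[7.0, 1.5]
True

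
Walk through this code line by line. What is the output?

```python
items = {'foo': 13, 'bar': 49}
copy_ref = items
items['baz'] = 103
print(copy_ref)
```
{'foo': 13, 'bar': 49, 'baz': 103}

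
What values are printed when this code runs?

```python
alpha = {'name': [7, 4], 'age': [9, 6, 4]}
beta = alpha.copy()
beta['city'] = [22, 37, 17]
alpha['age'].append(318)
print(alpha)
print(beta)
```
{'name': [7, 4], 'age': [9, 6, 4, 318]}
{'name': [7, 4], 'age': [9, 6, 4, 318], 'city': [22, 37, 17]}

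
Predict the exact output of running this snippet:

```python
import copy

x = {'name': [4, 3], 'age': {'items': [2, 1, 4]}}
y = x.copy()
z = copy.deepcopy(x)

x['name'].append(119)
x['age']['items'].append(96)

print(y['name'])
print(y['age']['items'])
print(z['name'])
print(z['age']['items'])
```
[4, 3, 119]
[2, 1, 4, 96]
[4, 3]
[2, 1, 4]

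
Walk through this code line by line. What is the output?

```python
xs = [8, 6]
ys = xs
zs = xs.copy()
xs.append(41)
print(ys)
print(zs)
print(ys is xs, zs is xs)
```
[8, 6, 41]
[8, 6]
True False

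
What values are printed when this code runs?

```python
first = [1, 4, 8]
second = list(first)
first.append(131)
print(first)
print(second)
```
[1, 4, 8, 131]
[1, 4, 8]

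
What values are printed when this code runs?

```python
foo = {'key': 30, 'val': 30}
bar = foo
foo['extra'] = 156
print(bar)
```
{'key': 30, 'val': 30, 'extra': 156}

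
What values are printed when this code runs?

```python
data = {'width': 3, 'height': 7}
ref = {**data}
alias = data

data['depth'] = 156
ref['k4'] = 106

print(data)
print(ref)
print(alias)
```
{'width': 3, 'height': 7, 'depth': 156}
{'width': 3, 'height': 7, 'k4': 106}
{'width': 3, 'height': 7, 'depth': 156}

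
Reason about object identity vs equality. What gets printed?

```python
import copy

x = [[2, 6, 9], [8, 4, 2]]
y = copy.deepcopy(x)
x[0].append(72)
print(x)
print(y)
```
[[2, 6, 9, 72], [8, 4, 2]]
[[2, 6, 9], [8, 4, 2]]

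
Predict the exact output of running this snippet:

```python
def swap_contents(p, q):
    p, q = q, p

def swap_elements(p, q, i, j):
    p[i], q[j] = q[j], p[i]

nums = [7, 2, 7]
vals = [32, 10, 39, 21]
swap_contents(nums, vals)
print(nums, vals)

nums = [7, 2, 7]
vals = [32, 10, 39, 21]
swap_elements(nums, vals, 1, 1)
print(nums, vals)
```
[7, 2, 7] [32, 10, 39, 21]
[7, 10, 7] [32, 2, 39, 21]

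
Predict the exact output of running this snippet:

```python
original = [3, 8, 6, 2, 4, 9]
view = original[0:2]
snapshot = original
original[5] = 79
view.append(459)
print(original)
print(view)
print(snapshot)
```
[3, 8, 6, 2, 4, 79]
[3, 8, 459]
[3, 8, 6, 2, 4, 79]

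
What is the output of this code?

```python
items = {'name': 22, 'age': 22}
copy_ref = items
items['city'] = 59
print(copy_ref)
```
{'name': 22, 'age': 22, 'city': 59}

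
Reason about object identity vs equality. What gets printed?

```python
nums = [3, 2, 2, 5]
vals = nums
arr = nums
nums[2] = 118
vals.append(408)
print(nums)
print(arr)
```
[3, 2, 118, 5, 408]
[3, 2, 118, 5, 408]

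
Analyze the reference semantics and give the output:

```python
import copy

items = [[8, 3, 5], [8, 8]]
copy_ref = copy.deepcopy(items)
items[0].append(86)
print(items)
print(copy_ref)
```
[[8, 3, 5, 86], [8, 8]]
[[8, 3, 5], [8, 8]]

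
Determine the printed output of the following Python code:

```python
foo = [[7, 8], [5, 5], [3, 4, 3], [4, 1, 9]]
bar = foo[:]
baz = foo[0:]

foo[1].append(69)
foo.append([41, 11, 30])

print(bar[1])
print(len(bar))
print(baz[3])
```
[5, 5, 69]
4
[4, 1, 9]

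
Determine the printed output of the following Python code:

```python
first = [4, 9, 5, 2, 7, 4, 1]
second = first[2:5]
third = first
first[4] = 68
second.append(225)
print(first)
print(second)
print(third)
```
[4, 9, 5, 2, 68, 4, 1]
[5, 2, 7, 225]
[4, 9, 5, 2, 68, 4, 1]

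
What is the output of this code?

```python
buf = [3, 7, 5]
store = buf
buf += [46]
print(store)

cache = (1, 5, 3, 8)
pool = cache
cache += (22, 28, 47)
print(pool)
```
[3, 7, 5, 46]
(1, 5, 3, 8)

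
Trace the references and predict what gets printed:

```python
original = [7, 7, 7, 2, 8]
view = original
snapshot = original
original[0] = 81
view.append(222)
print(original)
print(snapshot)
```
[81, 7, 7, 2, 8, 222]
[81, 7, 7, 2, 8, 222]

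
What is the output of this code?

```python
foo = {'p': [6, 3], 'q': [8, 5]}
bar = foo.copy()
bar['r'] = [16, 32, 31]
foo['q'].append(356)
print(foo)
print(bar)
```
{'p': [6, 3], 'q': [8, 5, 356]}
{'p': [6, 3], 'q': [8, 5, 356], 'r': [16, 32, 31]}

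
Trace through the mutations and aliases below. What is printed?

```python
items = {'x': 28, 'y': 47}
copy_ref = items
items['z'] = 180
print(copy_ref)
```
{'x': 28, 'y': 47, 'z': 180}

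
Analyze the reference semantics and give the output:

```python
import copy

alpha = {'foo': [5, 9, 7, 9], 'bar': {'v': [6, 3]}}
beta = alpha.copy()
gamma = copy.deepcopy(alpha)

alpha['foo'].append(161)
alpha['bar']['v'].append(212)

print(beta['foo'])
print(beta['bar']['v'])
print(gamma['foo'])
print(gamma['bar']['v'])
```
[5, 9, 7, 9, 161]
[6, 3, 212]
[5, 9, 7, 9]
[6, 3]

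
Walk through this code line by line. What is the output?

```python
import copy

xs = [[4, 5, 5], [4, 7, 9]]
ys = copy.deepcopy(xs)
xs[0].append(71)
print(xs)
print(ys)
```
[[4, 5, 5, 71], [4, 7, 9]]
[[4, 5, 5], [4, 7, 9]]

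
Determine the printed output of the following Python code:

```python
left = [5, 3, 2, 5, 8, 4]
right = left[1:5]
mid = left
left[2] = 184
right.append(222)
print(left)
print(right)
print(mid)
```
[5, 3, 184, 5, 8, 4]
[3, 2, 5, 8, 222]
[5, 3, 184, 5, 8, 4]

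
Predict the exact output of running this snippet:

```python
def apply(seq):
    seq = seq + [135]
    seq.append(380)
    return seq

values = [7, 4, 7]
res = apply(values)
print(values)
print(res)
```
[7, 4, 7]
[7, 4, 7, 135, 380]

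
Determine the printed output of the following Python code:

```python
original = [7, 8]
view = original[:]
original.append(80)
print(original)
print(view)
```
[7, 8, 80]
[7, 8]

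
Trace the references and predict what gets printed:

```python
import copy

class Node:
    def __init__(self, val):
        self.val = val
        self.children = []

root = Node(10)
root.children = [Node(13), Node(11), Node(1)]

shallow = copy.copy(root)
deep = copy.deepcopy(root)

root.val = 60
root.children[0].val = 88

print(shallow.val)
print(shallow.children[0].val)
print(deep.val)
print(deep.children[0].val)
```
10
88
10
13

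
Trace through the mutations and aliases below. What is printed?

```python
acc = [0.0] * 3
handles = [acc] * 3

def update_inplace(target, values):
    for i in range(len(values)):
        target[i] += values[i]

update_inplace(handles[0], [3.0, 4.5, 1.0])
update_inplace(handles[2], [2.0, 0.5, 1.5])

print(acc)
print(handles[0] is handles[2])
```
[5.0, 5.0, 2.5]
True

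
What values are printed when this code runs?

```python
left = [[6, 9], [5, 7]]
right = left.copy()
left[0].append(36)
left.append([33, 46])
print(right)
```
[[6, 9, 36], [5, 7]]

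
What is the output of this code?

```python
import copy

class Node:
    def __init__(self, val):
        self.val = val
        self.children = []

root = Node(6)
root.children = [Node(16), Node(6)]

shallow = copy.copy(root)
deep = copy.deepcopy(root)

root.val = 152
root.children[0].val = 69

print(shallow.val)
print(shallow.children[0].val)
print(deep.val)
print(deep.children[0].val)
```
6
69
6
16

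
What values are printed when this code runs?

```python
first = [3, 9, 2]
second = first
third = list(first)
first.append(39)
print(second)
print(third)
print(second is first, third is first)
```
[3, 9, 2, 39]
[3, 9, 2]
True False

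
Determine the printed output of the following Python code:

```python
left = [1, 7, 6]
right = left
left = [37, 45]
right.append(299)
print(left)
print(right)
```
[37, 45]
[1, 7, 6, 299]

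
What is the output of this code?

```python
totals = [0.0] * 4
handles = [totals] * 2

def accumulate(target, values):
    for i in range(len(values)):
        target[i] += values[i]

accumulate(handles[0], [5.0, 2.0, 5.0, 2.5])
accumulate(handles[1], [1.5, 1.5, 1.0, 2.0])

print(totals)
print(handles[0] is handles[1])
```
[6.5, 3.5, 6.0, 4.5]
True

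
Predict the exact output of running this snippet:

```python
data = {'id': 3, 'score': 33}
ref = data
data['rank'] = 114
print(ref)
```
{'id': 3, 'score': 33, 'rank': 114}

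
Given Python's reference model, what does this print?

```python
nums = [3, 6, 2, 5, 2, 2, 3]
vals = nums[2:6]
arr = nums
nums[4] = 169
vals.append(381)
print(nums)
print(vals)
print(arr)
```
[3, 6, 2, 5, 169, 2, 3]
[2, 5, 2, 2, 381]
[3, 6, 2, 5, 169, 2, 3]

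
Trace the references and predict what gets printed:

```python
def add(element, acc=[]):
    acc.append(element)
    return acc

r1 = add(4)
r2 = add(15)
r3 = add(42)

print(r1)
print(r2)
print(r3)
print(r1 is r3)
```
[4, 15, 42]
[4, 15, 42]
[4, 15, 42]
True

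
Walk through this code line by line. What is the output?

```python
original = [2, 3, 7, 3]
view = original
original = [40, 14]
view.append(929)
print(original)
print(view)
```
[40, 14]
[2, 3, 7, 3, 929]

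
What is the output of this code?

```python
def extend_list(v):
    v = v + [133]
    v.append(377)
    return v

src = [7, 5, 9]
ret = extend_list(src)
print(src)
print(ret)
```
[7, 5, 9]
[7, 5, 9, 133, 377]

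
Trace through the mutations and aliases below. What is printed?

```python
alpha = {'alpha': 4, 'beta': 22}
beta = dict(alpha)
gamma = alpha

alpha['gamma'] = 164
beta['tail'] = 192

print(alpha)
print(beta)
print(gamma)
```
{'alpha': 4, 'beta': 22, 'gamma': 164}
{'alpha': 4, 'beta': 22, 'tail': 192}
{'alpha': 4, 'beta': 22, 'gamma': 164}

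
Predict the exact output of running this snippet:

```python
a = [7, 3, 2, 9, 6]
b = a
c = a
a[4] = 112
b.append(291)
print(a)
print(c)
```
[7, 3, 2, 9, 112, 291]
[7, 3, 2, 9, 112, 291]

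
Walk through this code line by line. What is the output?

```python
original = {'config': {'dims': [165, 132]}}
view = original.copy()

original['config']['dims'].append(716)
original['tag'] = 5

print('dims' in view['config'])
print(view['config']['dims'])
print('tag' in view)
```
True
[165, 132, 716]
False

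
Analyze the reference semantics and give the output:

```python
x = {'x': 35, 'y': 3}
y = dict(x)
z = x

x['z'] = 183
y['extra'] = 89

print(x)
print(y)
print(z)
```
{'x': 35, 'y': 3, 'z': 183}
{'x': 35, 'y': 3, 'extra': 89}
{'x': 35, 'y': 3, 'z': 183}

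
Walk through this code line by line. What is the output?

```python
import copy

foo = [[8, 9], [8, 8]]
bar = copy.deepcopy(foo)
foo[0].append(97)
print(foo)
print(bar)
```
[[8, 9, 97], [8, 8]]
[[8, 9], [8, 8]]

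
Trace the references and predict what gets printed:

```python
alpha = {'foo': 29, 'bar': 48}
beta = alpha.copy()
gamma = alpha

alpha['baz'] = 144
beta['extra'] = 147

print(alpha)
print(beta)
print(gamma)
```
{'foo': 29, 'bar': 48, 'baz': 144}
{'foo': 29, 'bar': 48, 'extra': 147}
{'foo': 29, 'bar': 48, 'baz': 144}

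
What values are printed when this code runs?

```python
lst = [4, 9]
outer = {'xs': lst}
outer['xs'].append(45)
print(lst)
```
[4, 9, 45]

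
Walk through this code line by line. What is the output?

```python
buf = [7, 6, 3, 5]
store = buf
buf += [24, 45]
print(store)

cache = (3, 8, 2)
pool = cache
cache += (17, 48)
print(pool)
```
[7, 6, 3, 5, 24, 45]
(3, 8, 2)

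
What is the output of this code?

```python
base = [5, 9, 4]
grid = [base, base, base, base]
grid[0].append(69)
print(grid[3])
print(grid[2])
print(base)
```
[5, 9, 4, 69]
[5, 9, 4, 69]
[5, 9, 4, 69]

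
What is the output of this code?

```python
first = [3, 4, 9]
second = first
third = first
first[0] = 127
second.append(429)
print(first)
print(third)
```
[127, 4, 9, 429]
[127, 4, 9, 429]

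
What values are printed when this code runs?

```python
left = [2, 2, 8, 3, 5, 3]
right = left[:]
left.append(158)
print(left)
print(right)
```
[2, 2, 8, 3, 5, 3, 158]
[2, 2, 8, 3, 5, 3]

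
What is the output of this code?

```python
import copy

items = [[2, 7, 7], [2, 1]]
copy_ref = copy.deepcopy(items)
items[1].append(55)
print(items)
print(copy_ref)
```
[[2, 7, 7], [2, 1, 55]]
[[2, 7, 7], [2, 1]]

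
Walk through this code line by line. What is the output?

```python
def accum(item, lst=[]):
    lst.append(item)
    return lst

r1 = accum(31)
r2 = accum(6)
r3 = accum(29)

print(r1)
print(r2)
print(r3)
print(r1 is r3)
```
[31, 6, 29]
[31, 6, 29]
[31, 6, 29]
True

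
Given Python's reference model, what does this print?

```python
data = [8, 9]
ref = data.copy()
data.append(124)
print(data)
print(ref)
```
[8, 9, 124]
[8, 9]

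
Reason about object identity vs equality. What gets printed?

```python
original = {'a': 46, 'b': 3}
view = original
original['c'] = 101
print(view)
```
{'a': 46, 'b': 3, 'c': 101}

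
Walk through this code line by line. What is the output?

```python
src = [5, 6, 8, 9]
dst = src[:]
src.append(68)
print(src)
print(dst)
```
[5, 6, 8, 9, 68]
[5, 6, 8, 9]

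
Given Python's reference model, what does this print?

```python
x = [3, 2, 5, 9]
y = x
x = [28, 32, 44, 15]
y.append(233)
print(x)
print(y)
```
[28, 32, 44, 15]
[3, 2, 5, 9, 233]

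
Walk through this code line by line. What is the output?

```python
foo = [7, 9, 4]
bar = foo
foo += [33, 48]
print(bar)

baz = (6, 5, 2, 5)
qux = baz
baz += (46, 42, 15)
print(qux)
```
[7, 9, 4, 33, 48]
(6, 5, 2, 5)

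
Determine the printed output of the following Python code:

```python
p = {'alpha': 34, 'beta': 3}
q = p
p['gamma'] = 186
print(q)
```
{'alpha': 34, 'beta': 3, 'gamma': 186}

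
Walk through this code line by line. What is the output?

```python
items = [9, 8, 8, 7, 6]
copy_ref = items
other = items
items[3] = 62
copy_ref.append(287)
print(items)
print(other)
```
[9, 8, 8, 62, 6, 287]
[9, 8, 8, 62, 6, 287]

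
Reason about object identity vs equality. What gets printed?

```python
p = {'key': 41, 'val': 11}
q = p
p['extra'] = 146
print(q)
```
{'key': 41, 'val': 11, 'extra': 146}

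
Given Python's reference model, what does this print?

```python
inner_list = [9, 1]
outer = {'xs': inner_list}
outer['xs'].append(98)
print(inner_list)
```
[9, 1, 98]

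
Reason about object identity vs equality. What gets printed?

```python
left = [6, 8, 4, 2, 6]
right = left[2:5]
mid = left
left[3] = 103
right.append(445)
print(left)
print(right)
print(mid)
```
[6, 8, 4, 103, 6]
[4, 2, 6, 445]
[6, 8, 4, 103, 6]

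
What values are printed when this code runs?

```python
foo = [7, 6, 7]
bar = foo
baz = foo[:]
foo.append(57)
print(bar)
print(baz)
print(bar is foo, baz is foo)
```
[7, 6, 7, 57]
[7, 6, 7]
True False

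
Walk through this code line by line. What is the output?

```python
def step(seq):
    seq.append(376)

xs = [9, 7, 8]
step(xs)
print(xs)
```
[9, 7, 8, 376]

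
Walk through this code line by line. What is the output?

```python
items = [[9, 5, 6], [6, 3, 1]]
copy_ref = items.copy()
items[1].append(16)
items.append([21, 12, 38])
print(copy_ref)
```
[[9, 5, 6], [6, 3, 1, 16]]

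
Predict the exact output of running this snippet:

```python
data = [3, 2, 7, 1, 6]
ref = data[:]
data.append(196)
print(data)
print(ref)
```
[3, 2, 7, 1, 6, 196]
[3, 2, 7, 1, 6]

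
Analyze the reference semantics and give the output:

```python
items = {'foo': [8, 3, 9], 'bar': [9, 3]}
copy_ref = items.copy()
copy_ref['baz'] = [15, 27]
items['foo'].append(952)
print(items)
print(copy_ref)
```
{'foo': [8, 3, 9, 952], 'bar': [9, 3]}
{'foo': [8, 3, 9, 952], 'bar': [9, 3], 'baz': [15, 27]}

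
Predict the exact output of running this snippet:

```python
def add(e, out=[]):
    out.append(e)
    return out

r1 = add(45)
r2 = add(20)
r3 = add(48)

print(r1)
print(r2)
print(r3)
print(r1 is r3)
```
[45, 20, 48]
[45, 20, 48]
[45, 20, 48]
True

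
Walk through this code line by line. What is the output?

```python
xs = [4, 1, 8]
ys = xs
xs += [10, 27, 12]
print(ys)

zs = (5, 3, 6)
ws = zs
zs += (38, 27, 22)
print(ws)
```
[4, 1, 8, 10, 27, 12]
(5, 3, 6)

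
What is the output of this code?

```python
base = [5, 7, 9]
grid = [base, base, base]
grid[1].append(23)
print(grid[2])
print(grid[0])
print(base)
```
[5, 7, 9, 23]
[5, 7, 9, 23]
[5, 7, 9, 23]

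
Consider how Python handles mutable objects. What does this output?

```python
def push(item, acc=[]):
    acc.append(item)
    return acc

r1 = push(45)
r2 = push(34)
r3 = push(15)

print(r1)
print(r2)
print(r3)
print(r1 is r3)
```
[45, 34, 15]
[45, 34, 15]
[45, 34, 15]
True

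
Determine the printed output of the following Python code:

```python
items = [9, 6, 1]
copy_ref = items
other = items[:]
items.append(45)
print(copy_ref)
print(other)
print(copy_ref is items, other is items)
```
[9, 6, 1, 45]
[9, 6, 1]
True False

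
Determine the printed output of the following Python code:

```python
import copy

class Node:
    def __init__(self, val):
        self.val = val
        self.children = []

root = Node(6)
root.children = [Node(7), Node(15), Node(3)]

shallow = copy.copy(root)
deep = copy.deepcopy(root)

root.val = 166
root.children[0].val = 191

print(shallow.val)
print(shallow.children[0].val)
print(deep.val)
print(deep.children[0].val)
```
6
191
6
7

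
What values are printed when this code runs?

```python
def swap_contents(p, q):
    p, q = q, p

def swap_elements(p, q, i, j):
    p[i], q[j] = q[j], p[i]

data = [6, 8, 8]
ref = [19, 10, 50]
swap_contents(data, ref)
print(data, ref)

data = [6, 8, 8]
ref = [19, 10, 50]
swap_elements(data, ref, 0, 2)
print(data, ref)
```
[6, 8, 8] [19, 10, 50]
[50, 8, 8] [19, 10, 6]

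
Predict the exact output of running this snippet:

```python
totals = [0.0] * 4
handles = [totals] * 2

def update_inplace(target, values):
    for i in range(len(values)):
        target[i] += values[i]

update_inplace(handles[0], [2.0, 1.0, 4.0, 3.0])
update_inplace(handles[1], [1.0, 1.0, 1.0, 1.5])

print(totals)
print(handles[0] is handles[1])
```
[3.0, 2.0, 5.0, 4.5]
True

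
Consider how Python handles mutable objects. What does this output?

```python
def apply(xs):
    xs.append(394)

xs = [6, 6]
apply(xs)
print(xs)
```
[6, 6, 394]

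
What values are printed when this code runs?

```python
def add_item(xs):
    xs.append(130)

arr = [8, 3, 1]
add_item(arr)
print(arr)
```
[8, 3, 1, 130]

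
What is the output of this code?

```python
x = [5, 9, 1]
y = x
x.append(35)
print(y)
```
[5, 9, 1, 35]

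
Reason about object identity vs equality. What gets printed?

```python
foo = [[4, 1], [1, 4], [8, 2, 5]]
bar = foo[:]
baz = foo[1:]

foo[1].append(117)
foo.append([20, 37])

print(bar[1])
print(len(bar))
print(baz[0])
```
[1, 4, 117]
3
[1, 4, 117]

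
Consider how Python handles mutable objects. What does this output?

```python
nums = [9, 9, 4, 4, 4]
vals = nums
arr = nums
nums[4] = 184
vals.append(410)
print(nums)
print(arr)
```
[9, 9, 4, 4, 184, 410]
[9, 9, 4, 4, 184, 410]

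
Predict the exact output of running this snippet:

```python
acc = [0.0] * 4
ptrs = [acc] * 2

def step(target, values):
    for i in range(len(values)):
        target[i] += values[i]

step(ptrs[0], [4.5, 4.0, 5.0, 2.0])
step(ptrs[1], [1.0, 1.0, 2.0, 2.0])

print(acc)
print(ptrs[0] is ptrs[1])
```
[5.5, 5.0, 7.0, 4.0]
True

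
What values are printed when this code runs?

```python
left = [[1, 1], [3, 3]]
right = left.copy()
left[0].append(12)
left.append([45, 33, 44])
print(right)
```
[[1, 1, 12], [3, 3]]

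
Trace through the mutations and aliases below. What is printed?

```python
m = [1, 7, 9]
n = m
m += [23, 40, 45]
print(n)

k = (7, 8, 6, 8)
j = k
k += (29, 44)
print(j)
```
[1, 7, 9, 23, 40, 45]
(7, 8, 6, 8)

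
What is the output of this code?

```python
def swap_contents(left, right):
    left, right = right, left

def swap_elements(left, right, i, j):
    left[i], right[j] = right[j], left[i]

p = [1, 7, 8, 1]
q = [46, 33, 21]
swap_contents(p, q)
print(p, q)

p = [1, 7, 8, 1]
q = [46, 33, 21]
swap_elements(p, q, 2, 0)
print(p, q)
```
[1, 7, 8, 1] [46, 33, 21]
[1, 7, 46, 1] [8, 33, 21]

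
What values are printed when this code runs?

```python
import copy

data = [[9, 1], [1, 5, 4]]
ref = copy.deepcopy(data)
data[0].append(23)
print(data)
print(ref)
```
[[9, 1, 23], [1, 5, 4]]
[[9, 1], [1, 5, 4]]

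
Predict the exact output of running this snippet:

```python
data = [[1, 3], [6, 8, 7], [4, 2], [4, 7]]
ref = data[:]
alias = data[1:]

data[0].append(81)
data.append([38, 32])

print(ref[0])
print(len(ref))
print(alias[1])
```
[1, 3, 81]
4
[4, 2]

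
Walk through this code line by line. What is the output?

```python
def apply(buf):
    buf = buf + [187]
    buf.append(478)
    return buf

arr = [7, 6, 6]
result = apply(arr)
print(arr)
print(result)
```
[7, 6, 6]
[7, 6, 6, 187, 478]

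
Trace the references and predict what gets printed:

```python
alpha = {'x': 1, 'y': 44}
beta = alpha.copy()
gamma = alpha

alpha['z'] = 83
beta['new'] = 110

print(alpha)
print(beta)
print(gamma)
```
{'x': 1, 'y': 44, 'z': 83}
{'x': 1, 'y': 44, 'new': 110}
{'x': 1, 'y': 44, 'z': 83}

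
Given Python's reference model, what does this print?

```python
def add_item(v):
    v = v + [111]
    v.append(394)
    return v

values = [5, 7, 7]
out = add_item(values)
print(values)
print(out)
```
[5, 7, 7]
[5, 7, 7, 111, 394]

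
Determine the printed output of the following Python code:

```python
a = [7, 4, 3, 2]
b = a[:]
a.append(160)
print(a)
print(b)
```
[7, 4, 3, 2, 160]
[7, 4, 3, 2]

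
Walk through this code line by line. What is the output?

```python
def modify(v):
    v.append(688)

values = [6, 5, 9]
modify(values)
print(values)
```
[6, 5, 9, 688]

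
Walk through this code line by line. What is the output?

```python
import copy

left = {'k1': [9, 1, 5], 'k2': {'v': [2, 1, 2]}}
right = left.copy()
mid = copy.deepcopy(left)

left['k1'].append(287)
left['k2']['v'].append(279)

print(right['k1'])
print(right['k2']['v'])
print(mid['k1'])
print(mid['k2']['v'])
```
[9, 1, 5, 287]
[2, 1, 2, 279]
[9, 1, 5]
[2, 1, 2]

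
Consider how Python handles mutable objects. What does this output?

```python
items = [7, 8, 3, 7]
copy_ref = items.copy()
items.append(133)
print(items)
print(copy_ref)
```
[7, 8, 3, 7, 133]
[7, 8, 3, 7]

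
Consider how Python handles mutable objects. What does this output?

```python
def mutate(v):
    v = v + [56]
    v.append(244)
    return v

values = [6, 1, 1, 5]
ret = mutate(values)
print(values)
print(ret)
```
[6, 1, 1, 5]
[6, 1, 1, 5, 56, 244]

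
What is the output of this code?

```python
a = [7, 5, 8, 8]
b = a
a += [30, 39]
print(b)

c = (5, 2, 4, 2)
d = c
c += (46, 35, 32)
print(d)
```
[7, 5, 8, 8, 30, 39]
(5, 2, 4, 2)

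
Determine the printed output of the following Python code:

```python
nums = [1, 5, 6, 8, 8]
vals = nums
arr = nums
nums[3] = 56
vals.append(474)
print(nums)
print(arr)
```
[1, 5, 6, 56, 8, 474]
[1, 5, 6, 56, 8, 474]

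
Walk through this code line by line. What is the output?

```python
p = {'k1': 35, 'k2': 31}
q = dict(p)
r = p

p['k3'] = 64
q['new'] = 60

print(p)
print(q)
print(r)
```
{'k1': 35, 'k2': 31, 'k3': 64}
{'k1': 35, 'k2': 31, 'new': 60}
{'k1': 35, 'k2': 31, 'k3': 64}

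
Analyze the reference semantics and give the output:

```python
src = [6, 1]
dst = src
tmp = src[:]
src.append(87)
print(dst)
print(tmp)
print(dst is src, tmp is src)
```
[6, 1, 87]
[6, 1]
True False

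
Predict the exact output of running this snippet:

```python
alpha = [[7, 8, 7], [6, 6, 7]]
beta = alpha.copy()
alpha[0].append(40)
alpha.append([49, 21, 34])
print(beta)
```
[[7, 8, 7, 40], [6, 6, 7]]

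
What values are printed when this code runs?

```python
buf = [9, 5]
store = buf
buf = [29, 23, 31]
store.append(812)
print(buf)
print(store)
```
[29, 23, 31]
[9, 5, 812]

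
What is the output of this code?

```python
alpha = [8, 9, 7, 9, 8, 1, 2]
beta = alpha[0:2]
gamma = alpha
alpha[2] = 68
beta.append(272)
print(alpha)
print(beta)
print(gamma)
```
[8, 9, 68, 9, 8, 1, 2]
[8, 9, 272]
[8, 9, 68, 9, 8, 1, 2]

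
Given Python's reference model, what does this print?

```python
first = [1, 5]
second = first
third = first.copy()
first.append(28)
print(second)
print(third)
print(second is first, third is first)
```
[1, 5, 28]
[1, 5]
True False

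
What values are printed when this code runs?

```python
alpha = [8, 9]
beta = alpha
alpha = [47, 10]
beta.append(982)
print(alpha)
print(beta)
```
[47, 10]
[8, 9, 982]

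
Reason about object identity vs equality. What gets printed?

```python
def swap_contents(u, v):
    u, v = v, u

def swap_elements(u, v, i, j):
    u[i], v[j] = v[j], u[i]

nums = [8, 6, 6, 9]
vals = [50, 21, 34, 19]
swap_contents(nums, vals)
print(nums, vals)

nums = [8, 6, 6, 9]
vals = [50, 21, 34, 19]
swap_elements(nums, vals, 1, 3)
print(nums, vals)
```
[8, 6, 6, 9] [50, 21, 34, 19]
[8, 19, 6, 9] [50, 21, 34, 6]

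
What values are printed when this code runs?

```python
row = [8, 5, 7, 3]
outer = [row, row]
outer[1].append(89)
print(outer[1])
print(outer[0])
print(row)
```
[8, 5, 7, 3, 89]
[8, 5, 7, 3, 89]
[8, 5, 7, 3, 89]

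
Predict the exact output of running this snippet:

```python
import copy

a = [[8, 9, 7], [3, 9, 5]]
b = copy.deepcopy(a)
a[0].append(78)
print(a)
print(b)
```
[[8, 9, 7, 78], [3, 9, 5]]
[[8, 9, 7], [3, 9, 5]]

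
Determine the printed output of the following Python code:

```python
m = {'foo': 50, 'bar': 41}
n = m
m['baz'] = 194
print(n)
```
{'foo': 50, 'bar': 41, 'baz': 194}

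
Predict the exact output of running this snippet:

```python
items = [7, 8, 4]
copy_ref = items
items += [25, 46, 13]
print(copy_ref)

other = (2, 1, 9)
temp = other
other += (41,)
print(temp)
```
[7, 8, 4, 25, 46, 13]
(2, 1, 9)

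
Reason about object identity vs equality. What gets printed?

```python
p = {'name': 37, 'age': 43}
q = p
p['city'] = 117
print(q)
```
{'name': 37, 'age': 43, 'city': 117}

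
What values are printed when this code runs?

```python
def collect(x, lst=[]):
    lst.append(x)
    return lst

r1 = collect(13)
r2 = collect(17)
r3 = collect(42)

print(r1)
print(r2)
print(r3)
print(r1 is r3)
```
[13, 17, 42]
[13, 17, 42]
[13, 17, 42]
True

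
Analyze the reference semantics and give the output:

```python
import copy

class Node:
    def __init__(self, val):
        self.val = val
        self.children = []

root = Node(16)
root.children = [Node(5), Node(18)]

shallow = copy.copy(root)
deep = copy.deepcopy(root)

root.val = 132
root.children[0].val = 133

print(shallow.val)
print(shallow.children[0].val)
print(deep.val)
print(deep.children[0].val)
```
16
133
16
5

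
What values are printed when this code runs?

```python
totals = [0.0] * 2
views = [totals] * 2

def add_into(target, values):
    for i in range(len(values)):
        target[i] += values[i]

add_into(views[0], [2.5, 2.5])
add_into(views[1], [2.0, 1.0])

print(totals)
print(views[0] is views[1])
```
[4.5, 3.5]
True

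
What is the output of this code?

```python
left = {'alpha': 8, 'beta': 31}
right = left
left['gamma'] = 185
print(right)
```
{'alpha': 8, 'beta': 31, 'gamma': 185}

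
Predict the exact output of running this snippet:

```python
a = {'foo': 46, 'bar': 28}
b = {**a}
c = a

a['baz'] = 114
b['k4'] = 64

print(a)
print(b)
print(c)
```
{'foo': 46, 'bar': 28, 'baz': 114}
{'foo': 46, 'bar': 28, 'k4': 64}
{'foo': 46, 'bar': 28, 'baz': 114}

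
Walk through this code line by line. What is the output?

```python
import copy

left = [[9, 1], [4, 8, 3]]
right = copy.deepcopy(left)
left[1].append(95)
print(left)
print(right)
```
[[9, 1], [4, 8, 3, 95]]
[[9, 1], [4, 8, 3]]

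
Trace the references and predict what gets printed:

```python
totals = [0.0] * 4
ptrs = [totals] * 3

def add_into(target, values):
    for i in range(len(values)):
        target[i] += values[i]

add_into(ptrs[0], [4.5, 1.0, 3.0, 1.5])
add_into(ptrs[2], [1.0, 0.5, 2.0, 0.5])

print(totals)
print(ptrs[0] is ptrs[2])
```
[5.5, 1.5, 5.0, 2.0]
True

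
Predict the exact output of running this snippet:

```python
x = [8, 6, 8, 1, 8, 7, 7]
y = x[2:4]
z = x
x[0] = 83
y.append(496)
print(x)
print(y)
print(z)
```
[83, 6, 8, 1, 8, 7, 7]
[8, 1, 496]
[83, 6, 8, 1, 8, 7, 7]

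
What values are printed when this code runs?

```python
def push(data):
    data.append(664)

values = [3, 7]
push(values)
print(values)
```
[3, 7, 664]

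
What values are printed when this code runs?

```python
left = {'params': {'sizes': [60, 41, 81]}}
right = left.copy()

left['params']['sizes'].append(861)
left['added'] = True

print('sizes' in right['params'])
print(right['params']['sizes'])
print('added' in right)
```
True
[60, 41, 81, 861]
False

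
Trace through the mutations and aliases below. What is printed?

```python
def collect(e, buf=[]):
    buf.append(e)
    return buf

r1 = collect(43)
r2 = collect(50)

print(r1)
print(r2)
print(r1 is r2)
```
[43, 50]
[43, 50]
True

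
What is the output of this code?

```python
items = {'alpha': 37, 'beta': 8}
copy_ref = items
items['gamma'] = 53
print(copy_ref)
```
{'alpha': 37, 'beta': 8, 'gamma': 53}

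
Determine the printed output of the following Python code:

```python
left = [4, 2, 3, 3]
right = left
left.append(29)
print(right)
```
[4, 2, 3, 3, 29]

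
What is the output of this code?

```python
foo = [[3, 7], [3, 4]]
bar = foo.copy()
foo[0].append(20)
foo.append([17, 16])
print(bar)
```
[[3, 7, 20], [3, 4]]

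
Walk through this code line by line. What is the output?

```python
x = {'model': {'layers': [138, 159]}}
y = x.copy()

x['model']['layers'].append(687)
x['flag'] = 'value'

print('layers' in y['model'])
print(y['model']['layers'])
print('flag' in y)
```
True
[138, 159, 687]
False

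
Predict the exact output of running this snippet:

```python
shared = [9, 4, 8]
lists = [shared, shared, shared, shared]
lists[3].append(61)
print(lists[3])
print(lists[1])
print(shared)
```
[9, 4, 8, 61]
[9, 4, 8, 61]
[9, 4, 8, 61]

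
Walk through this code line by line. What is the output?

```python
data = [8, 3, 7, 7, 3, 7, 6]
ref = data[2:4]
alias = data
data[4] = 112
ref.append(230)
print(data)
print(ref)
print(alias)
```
[8, 3, 7, 7, 112, 7, 6]
[7, 7, 230]
[8, 3, 7, 7, 112, 7, 6]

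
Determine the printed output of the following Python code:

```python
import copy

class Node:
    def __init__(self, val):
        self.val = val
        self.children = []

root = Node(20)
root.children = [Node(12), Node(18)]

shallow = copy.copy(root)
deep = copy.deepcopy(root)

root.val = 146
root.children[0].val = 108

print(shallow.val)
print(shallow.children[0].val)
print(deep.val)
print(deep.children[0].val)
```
20
108
20
12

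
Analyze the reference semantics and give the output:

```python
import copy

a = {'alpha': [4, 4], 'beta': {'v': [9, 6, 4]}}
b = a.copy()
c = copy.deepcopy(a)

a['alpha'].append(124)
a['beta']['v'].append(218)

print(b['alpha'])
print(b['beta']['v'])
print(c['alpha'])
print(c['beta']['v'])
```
[4, 4, 124]
[9, 6, 4, 218]
[4, 4]
[9, 6, 4]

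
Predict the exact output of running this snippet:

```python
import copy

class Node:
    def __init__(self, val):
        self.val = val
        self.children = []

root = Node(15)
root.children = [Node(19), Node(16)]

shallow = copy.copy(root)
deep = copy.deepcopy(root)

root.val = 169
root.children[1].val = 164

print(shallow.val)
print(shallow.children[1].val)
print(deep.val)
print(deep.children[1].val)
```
15
164
15
16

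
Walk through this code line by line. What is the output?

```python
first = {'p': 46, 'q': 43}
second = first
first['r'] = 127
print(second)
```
{'p': 46, 'q': 43, 'r': 127}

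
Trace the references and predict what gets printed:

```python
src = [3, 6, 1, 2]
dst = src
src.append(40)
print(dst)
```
[3, 6, 1, 2, 40]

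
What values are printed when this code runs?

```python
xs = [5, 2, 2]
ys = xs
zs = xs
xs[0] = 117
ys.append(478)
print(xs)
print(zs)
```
[117, 2, 2, 478]
[117, 2, 2, 478]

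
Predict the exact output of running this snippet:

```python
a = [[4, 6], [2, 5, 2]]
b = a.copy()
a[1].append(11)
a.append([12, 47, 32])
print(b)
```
[[4, 6], [2, 5, 2, 11]]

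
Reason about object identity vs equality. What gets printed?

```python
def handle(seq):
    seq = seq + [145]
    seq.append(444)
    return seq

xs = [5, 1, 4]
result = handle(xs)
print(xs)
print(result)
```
[5, 1, 4]
[5, 1, 4, 145, 444]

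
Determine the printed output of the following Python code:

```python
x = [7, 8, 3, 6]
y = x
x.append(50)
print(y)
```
[7, 8, 3, 6, 50]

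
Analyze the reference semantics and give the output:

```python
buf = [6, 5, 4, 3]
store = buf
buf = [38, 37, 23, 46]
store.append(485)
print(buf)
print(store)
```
[38, 37, 23, 46]
[6, 5, 4, 3, 485]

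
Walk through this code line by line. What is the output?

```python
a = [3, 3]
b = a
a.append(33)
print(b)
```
[3, 3, 33]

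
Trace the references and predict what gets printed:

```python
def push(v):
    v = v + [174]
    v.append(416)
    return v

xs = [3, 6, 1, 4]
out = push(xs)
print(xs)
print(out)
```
[3, 6, 1, 4]
[3, 6, 1, 4, 174, 416]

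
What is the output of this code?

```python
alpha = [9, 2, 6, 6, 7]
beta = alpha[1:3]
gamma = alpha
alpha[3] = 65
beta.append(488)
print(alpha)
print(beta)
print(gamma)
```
[9, 2, 6, 65, 7]
[2, 6, 488]
[9, 2, 6, 65, 7]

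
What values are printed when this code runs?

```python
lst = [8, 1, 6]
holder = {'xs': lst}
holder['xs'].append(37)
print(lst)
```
[8, 1, 6, 37]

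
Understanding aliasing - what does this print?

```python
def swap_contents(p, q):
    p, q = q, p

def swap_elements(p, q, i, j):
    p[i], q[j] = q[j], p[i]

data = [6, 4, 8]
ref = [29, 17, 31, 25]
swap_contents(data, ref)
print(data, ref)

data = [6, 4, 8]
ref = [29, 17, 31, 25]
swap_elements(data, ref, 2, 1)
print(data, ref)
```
[6, 4, 8] [29, 17, 31, 25]
[6, 4, 17] [29, 8, 31, 25]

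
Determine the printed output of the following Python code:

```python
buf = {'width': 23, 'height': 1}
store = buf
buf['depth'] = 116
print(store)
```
{'width': 23, 'height': 1, 'depth': 116}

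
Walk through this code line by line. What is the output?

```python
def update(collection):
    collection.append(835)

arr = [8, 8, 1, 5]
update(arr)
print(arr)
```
[8, 8, 1, 5, 835]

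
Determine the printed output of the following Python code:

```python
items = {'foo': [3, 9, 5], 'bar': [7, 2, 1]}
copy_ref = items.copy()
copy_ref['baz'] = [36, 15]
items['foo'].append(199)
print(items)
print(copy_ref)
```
{'foo': [3, 9, 5, 199], 'bar': [7, 2, 1]}
{'foo': [3, 9, 5, 199], 'bar': [7, 2, 1], 'baz': [36, 15]}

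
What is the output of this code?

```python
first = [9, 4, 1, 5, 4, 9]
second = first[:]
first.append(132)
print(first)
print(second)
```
[9, 4, 1, 5, 4, 9, 132]
[9, 4, 1, 5, 4, 9]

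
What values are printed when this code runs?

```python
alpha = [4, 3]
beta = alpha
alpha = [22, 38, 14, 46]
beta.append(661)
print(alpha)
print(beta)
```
[22, 38, 14, 46]
[4, 3, 661]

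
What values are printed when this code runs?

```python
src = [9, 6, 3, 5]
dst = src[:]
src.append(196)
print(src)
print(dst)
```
[9, 6, 3, 5, 196]
[9, 6, 3, 5]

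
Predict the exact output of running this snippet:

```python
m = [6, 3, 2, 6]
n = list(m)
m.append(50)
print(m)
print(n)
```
[6, 3, 2, 6, 50]
[6, 3, 2, 6]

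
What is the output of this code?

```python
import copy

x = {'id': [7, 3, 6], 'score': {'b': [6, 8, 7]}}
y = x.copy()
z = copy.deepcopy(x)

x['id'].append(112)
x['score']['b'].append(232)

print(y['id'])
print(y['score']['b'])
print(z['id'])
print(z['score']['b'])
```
[7, 3, 6, 112]
[6, 8, 7, 232]
[7, 3, 6]
[6, 8, 7]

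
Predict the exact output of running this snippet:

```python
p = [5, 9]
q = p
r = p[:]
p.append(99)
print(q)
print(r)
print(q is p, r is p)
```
[5, 9, 99]
[5, 9]
True False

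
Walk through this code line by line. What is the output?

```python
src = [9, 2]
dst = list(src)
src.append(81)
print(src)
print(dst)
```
[9, 2, 81]
[9, 2]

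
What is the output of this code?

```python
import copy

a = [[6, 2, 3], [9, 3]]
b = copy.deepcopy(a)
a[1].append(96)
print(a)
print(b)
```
[[6, 2, 3], [9, 3, 96]]
[[6, 2, 3], [9, 3]]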